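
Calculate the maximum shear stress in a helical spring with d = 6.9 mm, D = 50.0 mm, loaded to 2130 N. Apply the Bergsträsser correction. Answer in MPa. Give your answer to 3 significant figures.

Spring index C = D/d = 50.0/6.9 = 7.2464
K_B = (4C+2)/(4C−3) = 30.986/25.986 = 1.1924
τ₀ = 8FD/(πd³) = 8·2130·50.0/(π·6.9³) = 852000/1032 = 825.55 MPa
τ_max = K·τ₀ = 1.1924 × 825.55 = 984.4 MPa

984 MPa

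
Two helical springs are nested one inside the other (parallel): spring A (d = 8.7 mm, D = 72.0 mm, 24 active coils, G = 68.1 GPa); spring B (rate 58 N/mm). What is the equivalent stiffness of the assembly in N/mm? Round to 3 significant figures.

63.4 N/mm

k_A = Gd⁴/(8D³N_a) = (68.1×10³)(8.7⁴)/(8·72.0³·24) = 5.4441 N/mm
Parallel: k_eq = 5.4441 + 58 = 63.444 N/mm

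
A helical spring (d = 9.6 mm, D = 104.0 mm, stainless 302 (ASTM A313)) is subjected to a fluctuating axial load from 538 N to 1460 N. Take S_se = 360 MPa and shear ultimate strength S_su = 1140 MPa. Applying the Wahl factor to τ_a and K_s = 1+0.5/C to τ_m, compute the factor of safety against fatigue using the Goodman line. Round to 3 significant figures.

1.41

C = D/d = 104.0/9.6 = 10.8333; K_W = (4C−1)/(4C−4)+0.615/C = 1.1330; K_s = 1+0.5/C = 1.0462
F_a = (F_max−F_min)/2 = 461 N; F_m = (F_max+F_min)/2 = 999 N
τ_a = K_W·8F_aD/(πd³) = 1.1330 × 137.99 = 156.35 MPa
τ_m = K_s·8F_mD/(πd³) = 1.0462 × 299.04 = 312.84 MPa
Goodman: 1/n_f = τ_a/S_se + τ_m/S_su = 156.35/360 + 312.84/1140 = 0.43431 + 0.27442 = 0.70873
n_f = 1/0.70873 = 1.411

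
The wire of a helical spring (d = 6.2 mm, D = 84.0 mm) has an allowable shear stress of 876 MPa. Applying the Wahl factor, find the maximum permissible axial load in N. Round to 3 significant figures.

883 N

C = D/d = 84.0/6.2 = 13.5484
K_W = (4C−1)/(4C−4) + 0.615/C = 53.194/50.194 + 0.0454 = 1.1052
τ_max = K·8FD/(πd³) → F_max = τ_allow·πd³/(8DK)
F_max = 876·π·6.2³/(8·84.0·1.1052) = 6.5589e+05/742.67 = 883.15 N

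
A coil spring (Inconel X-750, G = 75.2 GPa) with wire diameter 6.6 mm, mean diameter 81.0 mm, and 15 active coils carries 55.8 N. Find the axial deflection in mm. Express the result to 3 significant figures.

k = Gd⁴/(8D³N_a) = (75.2×10³)(6.6⁴)/(8·81.0³·15) = 2.2375 N/mm
δ = F/k = 55.8 / 2.2375 = 24.939 mm

24.9 mm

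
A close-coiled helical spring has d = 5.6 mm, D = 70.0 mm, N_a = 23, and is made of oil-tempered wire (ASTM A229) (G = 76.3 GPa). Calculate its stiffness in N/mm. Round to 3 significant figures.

1.19 N/mm

k = Gd⁴/(8D³N_a) = (76.3×10³ × 5.6⁴) / (8 × 70.0³ × 23)
  = 7.50372e+07 / 6.3112e+07 = 1.189 N/mm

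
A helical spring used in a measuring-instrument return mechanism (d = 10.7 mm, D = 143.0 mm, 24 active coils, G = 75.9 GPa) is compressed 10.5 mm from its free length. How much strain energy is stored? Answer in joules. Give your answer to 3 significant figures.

k = Gd⁴/(8D³N_a) = (75.9×10³)(10.7⁴)/(8·143.0³·24) = 1.772 N/mm
U = ½kδ² = 0.5 × 1.772 × 10.5² = 97.682 N·mm = 0.097682 J

0.0977 J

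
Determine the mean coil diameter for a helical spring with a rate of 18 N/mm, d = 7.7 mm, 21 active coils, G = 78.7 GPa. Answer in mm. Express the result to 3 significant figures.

45.1 mm

D = (Gd⁴/(8N_a·k))^(1/3) = (78.7×10³·7.7⁴/(8·21·18))^(1/3)
  = (91486.3)^(1/3) = 45.0594 mm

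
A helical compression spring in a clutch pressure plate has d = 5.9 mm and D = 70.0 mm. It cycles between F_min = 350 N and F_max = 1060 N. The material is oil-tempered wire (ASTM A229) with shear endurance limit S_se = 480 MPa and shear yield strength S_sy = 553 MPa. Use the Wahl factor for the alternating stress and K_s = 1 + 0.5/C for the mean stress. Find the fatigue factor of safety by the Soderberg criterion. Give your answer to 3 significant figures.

0.534

C = D/d = 70.0/5.9 = 11.8644; K_W = (4C−1)/(4C−4)+0.615/C = 1.1209; K_s = 1+0.5/C = 1.0421
F_a = (F_max−F_min)/2 = 355 N; F_m = (F_max+F_min)/2 = 705 N
τ_a = K_W·8F_aD/(πd³) = 1.1209 × 308.11 = 345.35 MPa
τ_m = K_s·8F_mD/(πd³) = 1.0421 × 611.89 = 637.67 MPa
Soderberg: 1/n_f = τ_a/S_se + τ_m/S_sy = 345.35/480 + 637.67/553 = 0.71949 + 1.15312 = 1.8726
n_f = 1/1.8726 = 0.534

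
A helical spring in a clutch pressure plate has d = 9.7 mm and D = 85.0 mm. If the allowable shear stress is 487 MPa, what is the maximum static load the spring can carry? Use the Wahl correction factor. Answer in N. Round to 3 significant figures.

1760 N

C = D/d = 85.0/9.7 = 8.7629
K_W = (4C−1)/(4C−4) + 0.615/C = 34.052/31.052 + 0.0702 = 1.1668
τ_max = K·8FD/(πd³) → F_max = τ_allow·πd³/(8DK)
F_max = 487·π·9.7³/(8·85.0·1.1668) = 1.3963e+06/793.42 = 1759.9 N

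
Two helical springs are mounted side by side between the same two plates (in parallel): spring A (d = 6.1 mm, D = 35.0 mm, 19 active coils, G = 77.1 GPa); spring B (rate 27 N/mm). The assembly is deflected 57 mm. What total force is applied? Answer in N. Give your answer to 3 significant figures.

2470 N

k_A = Gd⁴/(8D³N_a) = (77.1×10³)(6.1⁴)/(8·35.0³·19) = 16.38 N/mm
Parallel: k_eq = 16.38 + 27 = 43.38 N/mm
F = k_eq·δ = 43.38·57 = 2472.7 N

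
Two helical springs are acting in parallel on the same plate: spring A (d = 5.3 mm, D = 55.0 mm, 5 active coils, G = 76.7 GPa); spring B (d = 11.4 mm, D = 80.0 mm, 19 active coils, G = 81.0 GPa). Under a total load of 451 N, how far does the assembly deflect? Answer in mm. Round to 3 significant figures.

k_A = Gd⁴/(8D³N_a) = (76.7×10³)(5.3⁴)/(8·55.0³·5) = 9.0939 N/mm
k_B = Gd⁴/(8D³N_a) = (81.0×10³)(11.4⁴)/(8·80.0³·19) = 17.579 N/mm
Parallel: k_eq = 9.0939 + 17.579 = 26.673 N/mm
δ = F/k_eq = 451/26.673 = 16.909 mm

16.9 mm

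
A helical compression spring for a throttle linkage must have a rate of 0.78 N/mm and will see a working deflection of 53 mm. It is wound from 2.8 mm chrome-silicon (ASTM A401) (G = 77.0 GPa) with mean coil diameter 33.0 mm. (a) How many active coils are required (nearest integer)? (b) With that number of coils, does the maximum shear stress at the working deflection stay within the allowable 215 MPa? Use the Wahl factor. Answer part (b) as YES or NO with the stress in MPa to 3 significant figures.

N_a = Gd⁴/(8D³k) = (77.0×10³)(2.8⁴)/(8·33.0³·0.78) = 21.11 → N_a = 21
Actual rate k = Gd⁴/(8D³·21) = 0.78392 N/mm
Working load F = kδ = 0.78392·53 = 41.548 N
C = 33.0/2.8 = 11.7857; K_W = (4C−1)/(4C−4)+0.615/C = 1.1217
τ_max = K_W·8FD/(πd³) = 1.1217·159.05 = 178.41 MPa
τ_max ≤ 215 MPa → acceptable

(a) 21 coils; (b) YES, τ_max = 178 MPa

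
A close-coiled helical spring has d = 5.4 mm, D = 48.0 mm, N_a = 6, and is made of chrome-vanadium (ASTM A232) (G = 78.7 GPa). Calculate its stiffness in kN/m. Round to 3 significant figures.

k = Gd⁴/(8D³N_a) = (78.7×10³ × 5.4⁴) / (8 × 48.0³ × 6)
  = 6.69191e+07 / 5.30842e+06 = 12.606 N/mm

12.6 kN/m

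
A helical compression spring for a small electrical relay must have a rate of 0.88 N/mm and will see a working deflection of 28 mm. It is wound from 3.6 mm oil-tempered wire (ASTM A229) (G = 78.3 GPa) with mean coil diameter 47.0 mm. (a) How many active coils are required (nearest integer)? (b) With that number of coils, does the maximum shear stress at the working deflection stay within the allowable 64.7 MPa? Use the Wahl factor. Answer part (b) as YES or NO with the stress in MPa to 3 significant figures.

(a) 18 coils; (b) NO, τ_max = 70.1 MPa

N_a = Gd⁴/(8D³k) = (78.3×10³)(3.6⁴)/(8·47.0³·0.88) = 17.99 → N_a = 18
Actual rate k = Gd⁴/(8D³·18) = 0.87966 N/mm
Working load F = kδ = 0.87966·28 = 24.631 N
C = 47.0/3.6 = 13.0556; K_W = (4C−1)/(4C−4)+0.615/C = 1.1093
τ_max = K_W·8FD/(πd³) = 1.1093·63.184 = 70.091 MPa
τ_max > 64.7 MPa → exceeds allowable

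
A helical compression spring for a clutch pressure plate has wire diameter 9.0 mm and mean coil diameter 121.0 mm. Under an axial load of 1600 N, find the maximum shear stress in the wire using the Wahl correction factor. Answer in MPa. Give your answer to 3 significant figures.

Spring index C = D/d = 121.0/9.0 = 13.4444
K_W = (4C−1)/(4C−4) + 0.615/C = 52.778/49.778 + 0.0457 = 1.1060
τ₀ = 8FD/(πd³) = 8·1600·121.0/(π·9.0³) = 1.5488e+06/2290.2 = 676.27 MPa
τ_max = K·τ₀ = 1.1060 × 676.27 = 747.96 MPa

748 MPa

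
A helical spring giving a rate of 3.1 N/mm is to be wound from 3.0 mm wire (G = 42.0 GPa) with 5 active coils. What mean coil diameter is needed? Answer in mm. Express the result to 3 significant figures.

D = (Gd⁴/(8N_a·k))^(1/3) = (42.0×10³·3.0⁴/(8·5·3.1))^(1/3)
  = (27435.5)^(1/3) = 30.1604 mm

30.2 mm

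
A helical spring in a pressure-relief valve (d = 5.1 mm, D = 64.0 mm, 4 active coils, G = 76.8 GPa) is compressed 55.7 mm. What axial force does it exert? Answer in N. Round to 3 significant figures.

k = Gd⁴/(8D³N_a) = (76.8×10³)(5.1⁴)/(8·64.0³·4) = 6.1937 N/mm
F = k·δ = 6.1937 × 55.7 = 344.99 N

345 N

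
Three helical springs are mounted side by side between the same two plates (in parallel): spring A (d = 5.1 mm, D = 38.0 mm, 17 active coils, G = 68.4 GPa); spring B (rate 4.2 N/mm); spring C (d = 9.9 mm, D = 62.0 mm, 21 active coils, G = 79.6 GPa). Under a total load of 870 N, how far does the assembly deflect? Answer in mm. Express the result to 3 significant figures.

k_A = Gd⁴/(8D³N_a) = (68.4×10³)(5.1⁴)/(8·38.0³·17) = 6.2008 N/mm
k_C = Gd⁴/(8D³N_a) = (79.6×10³)(9.9⁴)/(8·62.0³·21) = 19.097 N/mm
Parallel: k_eq = 6.2008 + 4.2 + 19.097 = 29.498 N/mm
δ = F/k_eq = 870/29.498 = 29.494 mm

29.5 mm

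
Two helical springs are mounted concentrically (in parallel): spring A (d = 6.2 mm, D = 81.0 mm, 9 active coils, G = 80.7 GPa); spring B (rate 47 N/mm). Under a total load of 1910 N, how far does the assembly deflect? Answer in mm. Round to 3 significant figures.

38.1 mm

k_A = Gd⁴/(8D³N_a) = (80.7×10³)(6.2⁴)/(8·81.0³·9) = 3.1164 N/mm
Parallel: k_eq = 3.1164 + 47 = 50.116 N/mm
δ = F/k_eq = 1910/50.116 = 38.111 mm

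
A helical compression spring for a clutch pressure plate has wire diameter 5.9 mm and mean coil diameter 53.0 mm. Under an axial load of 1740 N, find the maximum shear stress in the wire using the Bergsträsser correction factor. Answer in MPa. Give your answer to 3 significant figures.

Spring index C = D/d = 53.0/5.9 = 8.9831
K_B = (4C+2)/(4C−3) = 37.932/32.932 = 1.1518
τ₀ = 8FD/(πd³) = 8·1740·53.0/(π·5.9³) = 737760/645.22 = 1143.4 MPa
τ_max = K·τ₀ = 1.1518 × 1143.4 = 1317 MPa

1320 MPa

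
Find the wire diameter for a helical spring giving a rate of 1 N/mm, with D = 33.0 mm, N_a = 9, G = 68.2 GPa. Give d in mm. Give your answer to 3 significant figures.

d = (8D³N_a·k / G)^(1/4) = (8·33.0³·9·1 / (68.2×10³))^0.25
  = (37.939)^0.25 = 2.4818 mm

2.48 mm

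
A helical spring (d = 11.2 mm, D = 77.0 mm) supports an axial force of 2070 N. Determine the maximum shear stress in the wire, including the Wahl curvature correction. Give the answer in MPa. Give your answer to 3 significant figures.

Spring index C = D/d = 77.0/11.2 = 6.8750
K_W = (4C−1)/(4C−4) + 0.615/C = 26.500/23.500 + 0.0895 = 1.2171
τ₀ = 8FD/(πd³) = 8·2070·77.0/(π·11.2³) = 1.27512e+06/4413.7 = 288.9 MPa
τ_max = K·τ₀ = 1.2171 × 288.9 = 351.62 MPa

352 MPa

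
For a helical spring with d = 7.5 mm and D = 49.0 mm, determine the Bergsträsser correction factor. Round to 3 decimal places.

1.216

C = D/d = 49.0/7.5 = 6.5333
K_B = (4C+2)/(4C−3) = 28.133/23.133 = 1.2161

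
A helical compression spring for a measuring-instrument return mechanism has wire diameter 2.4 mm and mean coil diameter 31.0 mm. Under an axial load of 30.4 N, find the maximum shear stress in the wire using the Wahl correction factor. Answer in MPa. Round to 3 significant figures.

193 MPa

Spring index C = D/d = 31.0/2.4 = 12.9167
K_W = (4C−1)/(4C−4) + 0.615/C = 50.667/47.667 + 0.0476 = 1.1105
τ₀ = 8FD/(πd³) = 8·30.4·31.0/(π·2.4³) = 7539.2/43.429 = 173.6 MPa
τ_max = K·τ₀ = 1.1105 × 173.6 = 192.79 MPa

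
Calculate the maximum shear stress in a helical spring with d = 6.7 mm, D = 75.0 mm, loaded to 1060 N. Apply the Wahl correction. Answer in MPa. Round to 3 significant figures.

760 MPa

Spring index C = D/d = 75.0/6.7 = 11.1940
K_W = (4C−1)/(4C−4) + 0.615/C = 43.776/40.776 + 0.0549 = 1.1285
τ₀ = 8FD/(πd³) = 8·1060·75.0/(π·6.7³) = 636000/944.87 = 673.11 MPa
τ_max = K·τ₀ = 1.1285 × 673.11 = 759.61 MPa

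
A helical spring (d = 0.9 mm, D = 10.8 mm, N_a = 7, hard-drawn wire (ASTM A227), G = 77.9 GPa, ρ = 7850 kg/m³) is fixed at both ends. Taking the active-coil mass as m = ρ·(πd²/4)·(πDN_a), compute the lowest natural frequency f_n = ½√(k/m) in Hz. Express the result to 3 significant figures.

391 Hz

k = Gd⁴/(8D³N_a) = (77.9×10³)(0.9⁴)/(8·10.8³·7) = 0.72452 N/mm = 724.52 N/m
Wire length L = πDN_a = π·10.8·7 = 237.5 mm
m = ρ·(πd²/4)·L = 7850 × 0.63617×10⁻⁶ m² × 0.2375 m = 0.0011861 kg
f_n = ½√(k/m) = 0.5·√(724.52/0.0011861) = 0.5·√(6.1085e+05) = 390.78 Hz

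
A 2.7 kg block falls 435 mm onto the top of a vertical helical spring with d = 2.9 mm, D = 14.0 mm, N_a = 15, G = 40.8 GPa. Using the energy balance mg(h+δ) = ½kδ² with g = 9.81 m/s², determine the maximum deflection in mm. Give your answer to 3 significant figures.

k = Gd⁴/(8D³N_a) = (40.8×10³)(2.9⁴)/(8·14.0³·15) = 8.7637 N/mm
W = mg = 2.7 × 9.81 = 26.487 N
½kδ² − Wδ − Wh = 0 → δ = (W + √(W² + 2kWh))/k
δ = (26.487 + √(701.56 + 201948))/8.7637 = (26.487 + 450.17)/8.7637 = 54.39 mm

54.4 mm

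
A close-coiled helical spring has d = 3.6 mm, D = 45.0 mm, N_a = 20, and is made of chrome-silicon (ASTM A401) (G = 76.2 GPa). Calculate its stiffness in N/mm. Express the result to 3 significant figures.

k = Gd⁴/(8D³N_a) = (76.2×10³ × 3.6⁴) / (8 × 45.0³ × 20)
  = 1.27987e+07 / 1.458e+07 = 0.87782 N/mm

0.878 N/mm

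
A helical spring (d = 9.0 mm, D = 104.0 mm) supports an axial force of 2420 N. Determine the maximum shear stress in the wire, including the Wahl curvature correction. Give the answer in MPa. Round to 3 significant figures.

988 MPa

Spring index C = D/d = 104.0/9.0 = 11.5556
K_W = (4C−1)/(4C−4) + 0.615/C = 45.222/42.222 + 0.0532 = 1.1243
τ₀ = 8FD/(πd³) = 8·2420·104.0/(π·9.0³) = 2.01344e+06/2290.2 = 879.15 MPa
τ_max = K·τ₀ = 1.1243 × 879.15 = 988.4 MPa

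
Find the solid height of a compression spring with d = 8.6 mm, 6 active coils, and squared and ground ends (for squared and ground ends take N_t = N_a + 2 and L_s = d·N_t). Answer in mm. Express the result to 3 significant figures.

squared and ground ends: N_t = N_a + 2 = 6 + 2 = 8
L_s = d·N_t = 8.6 × 8 = 68.8 mm

68.8 mm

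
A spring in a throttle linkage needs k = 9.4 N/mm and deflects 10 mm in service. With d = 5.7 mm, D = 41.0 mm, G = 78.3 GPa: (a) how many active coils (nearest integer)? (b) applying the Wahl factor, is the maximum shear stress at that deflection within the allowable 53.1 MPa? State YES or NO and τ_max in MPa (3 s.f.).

N_a = Gd⁴/(8D³k) = (78.3×10³)(5.7⁴)/(8·41.0³·9.4) = 15.95 → N_a = 16
Actual rate k = Gd⁴/(8D³·16) = 9.3691 N/mm
Working load F = kδ = 9.3691·10 = 93.691 N
C = 41.0/5.7 = 7.1930; K_W = (4C−1)/(4C−4)+0.615/C = 1.2066
τ_max = K_W·8FD/(πd³) = 1.2066·52.82 = 63.733 MPa
τ_max > 53.1 MPa → exceeds allowable

(a) 16 coils; (b) NO, τ_max = 63.7 MPa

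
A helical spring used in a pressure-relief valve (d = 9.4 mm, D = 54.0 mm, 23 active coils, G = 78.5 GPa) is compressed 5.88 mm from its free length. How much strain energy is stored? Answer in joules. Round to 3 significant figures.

0.366 J

k = Gd⁴/(8D³N_a) = (78.5×10³)(9.4⁴)/(8·54.0³·23) = 21.153 N/mm
U = ½kδ² = 0.5 × 21.153 × 5.88² = 365.68 N·mm = 0.36568 J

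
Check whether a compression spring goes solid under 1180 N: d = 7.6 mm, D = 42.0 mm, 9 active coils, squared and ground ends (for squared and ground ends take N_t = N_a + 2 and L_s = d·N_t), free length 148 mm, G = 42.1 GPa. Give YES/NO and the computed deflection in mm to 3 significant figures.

NO, δ = 44.8 mm

k = Gd⁴/(8D³N_a) = (42.1×10³)(7.6⁴)/(8·42.0³·9) = 26.33 N/mm
N_t = 11; L_s = 7.6·11 = 83.6 mm; δ_solid = L₀ − L_s = 148 − 83.6 = 64.4 mm
δ = F/k = 1180/26.33 = 44.815 mm
δ < δ_solid → spring does not go solid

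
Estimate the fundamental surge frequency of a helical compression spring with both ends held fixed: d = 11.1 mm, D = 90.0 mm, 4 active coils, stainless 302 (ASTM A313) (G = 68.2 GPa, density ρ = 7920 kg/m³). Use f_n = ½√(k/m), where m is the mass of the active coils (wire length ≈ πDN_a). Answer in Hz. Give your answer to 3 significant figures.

k = Gd⁴/(8D³N_a) = (68.2×10³)(11.1⁴)/(8·90.0³·4) = 44.381 N/mm = 44381 N/m
Wire length L = πDN_a = π·90.0·4 = 1131 mm
m = ρ·(πd²/4)·L = 7920 × 96.769×10⁻⁶ m² × 1.131 m = 0.86679 kg
f_n = ½√(k/m) = 0.5·√(44381/0.86679) = 0.5·√(51202) = 113.14 Hz

113 Hz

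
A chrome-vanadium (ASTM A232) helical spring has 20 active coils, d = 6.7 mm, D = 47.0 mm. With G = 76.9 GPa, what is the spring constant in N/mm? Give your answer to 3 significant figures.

9.33 N/mm

k = Gd⁴/(8D³N_a) = (76.9×10³ × 6.7⁴) / (8 × 47.0³ × 20)
  = 1.54962e+08 / 1.66117e+07 = 9.3285 N/mm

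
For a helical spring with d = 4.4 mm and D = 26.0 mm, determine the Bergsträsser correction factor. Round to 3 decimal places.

1.242

C = D/d = 26.0/4.4 = 5.9091
K_B = (4C+2)/(4C−3) = 25.636/20.636 = 1.2423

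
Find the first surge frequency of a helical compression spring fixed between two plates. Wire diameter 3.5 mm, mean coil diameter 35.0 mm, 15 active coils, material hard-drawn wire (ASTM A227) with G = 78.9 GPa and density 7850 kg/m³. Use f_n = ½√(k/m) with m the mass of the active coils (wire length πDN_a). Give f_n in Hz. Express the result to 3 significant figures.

68.0 Hz

k = Gd⁴/(8D³N_a) = (78.9×10³)(3.5⁴)/(8·35.0³·15) = 2.3013 N/mm = 2301.2 N/m
Wire length L = πDN_a = π·35.0·15 = 1649.3 mm
m = ρ·(πd²/4)·L = 7850 × 9.6211×10⁻⁶ m² × 1.6493 m = 0.12457 kg
f_n = ½√(k/m) = 0.5·√(2301.2/0.12457) = 0.5·√(18474) = 67.959 Hz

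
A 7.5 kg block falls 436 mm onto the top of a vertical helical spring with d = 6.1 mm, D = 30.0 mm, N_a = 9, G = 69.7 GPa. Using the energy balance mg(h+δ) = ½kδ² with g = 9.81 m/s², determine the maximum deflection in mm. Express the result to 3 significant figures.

k = Gd⁴/(8D³N_a) = (69.7×10³)(6.1⁴)/(8·30.0³·9) = 49.643 N/mm
W = mg = 7.5 × 9.81 = 73.575 N
½kδ² − Wδ − Wh = 0 → δ = (W + √(W² + 2kWh))/k
δ = (73.575 + √(5413.3 + 3.18495e+06))/49.643 = (73.575 + 1786.2)/49.643 = 37.462 mm

37.5 mm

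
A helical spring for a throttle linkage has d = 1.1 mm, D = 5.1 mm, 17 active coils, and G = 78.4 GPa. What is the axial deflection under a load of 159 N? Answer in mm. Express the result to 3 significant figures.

25.0 mm

k = Gd⁴/(8D³N_a) = (78.4×10³)(1.1⁴)/(8·5.1³·17) = 6.3626 N/mm
δ = F/k = 159 / 6.3626 = 24.99 mm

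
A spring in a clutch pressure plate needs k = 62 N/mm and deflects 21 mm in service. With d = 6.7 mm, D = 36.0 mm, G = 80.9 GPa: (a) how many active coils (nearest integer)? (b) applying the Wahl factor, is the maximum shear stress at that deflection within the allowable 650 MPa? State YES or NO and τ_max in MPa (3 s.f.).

N_a = Gd⁴/(8D³k) = (80.9×10³)(6.7⁴)/(8·36.0³·62) = 7.045 → N_a = 7
Actual rate k = Gd⁴/(8D³·7) = 62.395 N/mm
Working load F = kδ = 62.395·21 = 1310.3 N
C = 36.0/6.7 = 5.3731; K_W = (4C−1)/(4C−4)+0.615/C = 1.2860
τ_max = K_W·8FD/(πd³) = 1.2860·399.38 = 513.59 MPa
τ_max ≤ 650 MPa → acceptable

(a) 7 coils; (b) YES, τ_max = 514 MPa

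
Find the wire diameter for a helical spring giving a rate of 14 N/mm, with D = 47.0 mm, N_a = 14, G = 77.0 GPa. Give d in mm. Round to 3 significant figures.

d = (8D³N_a·k / G)^(1/4) = (8·47.0³·14·14 / (77.0×10³))^0.25
  = (2114.2)^0.25 = 6.7809 mm

6.78 mm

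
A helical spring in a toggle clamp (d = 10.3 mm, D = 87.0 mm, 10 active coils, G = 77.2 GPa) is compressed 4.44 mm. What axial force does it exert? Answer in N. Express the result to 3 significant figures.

k = Gd⁴/(8D³N_a) = (77.2×10³)(10.3⁴)/(8·87.0³·10) = 16.494 N/mm
F = k·δ = 16.494 × 4.44 = 73.232 N

73.2 N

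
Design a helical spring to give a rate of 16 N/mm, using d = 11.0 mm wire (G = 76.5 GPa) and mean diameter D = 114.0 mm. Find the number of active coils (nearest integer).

6

N_a = Gd⁴/(8D³k) = (76.5×10³ × 11.0⁴)/(8 × 114.0³ × 16)
    = 1.12004e+09 / 1.89638e+08 = 5.906 → 6 coils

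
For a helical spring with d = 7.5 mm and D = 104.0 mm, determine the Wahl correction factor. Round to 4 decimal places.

C = D/d = 104.0/7.5 = 13.8667
K_W = (4C−1)/(4C−4) + 0.615/C = 54.467/51.467 + 0.0444 = 1.1026

1.1026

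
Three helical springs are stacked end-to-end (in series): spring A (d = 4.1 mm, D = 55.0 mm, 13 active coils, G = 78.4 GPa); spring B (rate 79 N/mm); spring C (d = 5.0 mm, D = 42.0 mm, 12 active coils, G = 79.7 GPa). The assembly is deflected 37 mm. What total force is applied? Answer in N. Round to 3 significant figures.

39.5 N

k_A = Gd⁴/(8D³N_a) = (78.4×10³)(4.1⁴)/(8·55.0³·13) = 1.2804 N/mm
k_C = Gd⁴/(8D³N_a) = (79.7×10³)(5.0⁴)/(8·42.0³·12) = 7.0036 N/mm
Series: 1/k_eq = 1/1.2804 + 1/79 + 1/7.0036 = 0.93648; k_eq = 1.0678 N/mm
F = k_eq·δ = 1.0678·37 = 39.51 N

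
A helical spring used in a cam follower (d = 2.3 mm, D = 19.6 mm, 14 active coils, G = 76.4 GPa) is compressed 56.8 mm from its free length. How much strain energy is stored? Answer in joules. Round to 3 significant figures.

k = Gd⁴/(8D³N_a) = (76.4×10³)(2.3⁴)/(8·19.6³·14) = 2.5352 N/mm
U = ½kδ² = 0.5 × 2.5352 × 56.8² = 4089.6 N·mm = 4.0896 J

4.09 J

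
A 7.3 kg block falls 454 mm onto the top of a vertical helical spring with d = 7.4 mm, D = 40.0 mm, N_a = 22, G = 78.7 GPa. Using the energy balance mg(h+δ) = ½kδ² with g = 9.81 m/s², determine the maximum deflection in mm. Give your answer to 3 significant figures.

k = Gd⁴/(8D³N_a) = (78.7×10³)(7.4⁴)/(8·40.0³·22) = 20.951 N/mm
W = mg = 7.3 × 9.81 = 71.613 N
½kδ² − Wδ − Wh = 0 → δ = (W + √(W² + 2kWh))/k
δ = (71.613 + √(5128.4 + 1.36234e+06))/20.951 = (71.613 + 1169.4)/20.951 = 59.233 mm

59.2 mm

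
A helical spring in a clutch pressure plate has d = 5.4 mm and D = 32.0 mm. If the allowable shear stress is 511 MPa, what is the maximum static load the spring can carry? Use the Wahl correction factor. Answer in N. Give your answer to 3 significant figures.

C = D/d = 32.0/5.4 = 5.9259
K_W = (4C−1)/(4C−4) + 0.615/C = 22.704/19.704 + 0.1038 = 1.2560
τ_max = K·8FD/(πd³) → F_max = τ_allow·πd³/(8DK)
F_max = 511·π·5.4³/(8·32.0·1.2560) = 2.5279e+05/321.55 = 786.16 N

786 N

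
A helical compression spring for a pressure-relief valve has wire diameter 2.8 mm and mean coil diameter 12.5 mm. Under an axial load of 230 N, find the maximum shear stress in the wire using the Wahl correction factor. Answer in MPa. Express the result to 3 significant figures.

452 MPa

Spring index C = D/d = 12.5/2.8 = 4.4643
K_W = (4C−1)/(4C−4) + 0.615/C = 16.857/13.857 + 0.1378 = 1.3543
τ₀ = 8FD/(πd³) = 8·230·12.5/(π·2.8³) = 23000/68.964 = 333.51 MPa
τ_max = K·τ₀ = 1.3543 × 333.51 = 451.65 MPa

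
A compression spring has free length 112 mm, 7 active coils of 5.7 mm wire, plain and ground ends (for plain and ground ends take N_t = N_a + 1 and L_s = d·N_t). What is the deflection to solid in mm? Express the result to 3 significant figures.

N_t = 8; L_s = 5.7·8 = 45.6 mm
δ_solid = L₀ − L_s = 112 − 45.6 = 66.4 mm

66.4 mm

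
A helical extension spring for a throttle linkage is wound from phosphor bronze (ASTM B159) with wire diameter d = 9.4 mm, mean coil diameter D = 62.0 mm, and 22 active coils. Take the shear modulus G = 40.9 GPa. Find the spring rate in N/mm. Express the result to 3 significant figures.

k = Gd⁴/(8D³N_a) = (40.9×10³ × 9.4⁴) / (8 × 62.0³ × 22)
  = 3.19326e+08 / 4.19457e+07 = 7.6128 N/mm

7.61 N/mm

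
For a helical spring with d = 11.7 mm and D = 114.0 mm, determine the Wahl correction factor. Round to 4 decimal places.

C = D/d = 114.0/11.7 = 9.7436
K_W = (4C−1)/(4C−4) + 0.615/C = 37.974/34.974 + 0.0631 = 1.1489

1.1489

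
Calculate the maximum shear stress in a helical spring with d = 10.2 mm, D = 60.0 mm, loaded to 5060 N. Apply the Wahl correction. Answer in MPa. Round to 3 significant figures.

917 MPa

Spring index C = D/d = 60.0/10.2 = 5.8824
K_W = (4C−1)/(4C−4) + 0.615/C = 22.529/19.529 + 0.1045 = 1.2582
τ₀ = 8FD/(πd³) = 8·5060·60.0/(π·10.2³) = 2.4288e+06/3333.9 = 728.52 MPa
τ_max = K·τ₀ = 1.2582 × 728.52 = 916.6 MPa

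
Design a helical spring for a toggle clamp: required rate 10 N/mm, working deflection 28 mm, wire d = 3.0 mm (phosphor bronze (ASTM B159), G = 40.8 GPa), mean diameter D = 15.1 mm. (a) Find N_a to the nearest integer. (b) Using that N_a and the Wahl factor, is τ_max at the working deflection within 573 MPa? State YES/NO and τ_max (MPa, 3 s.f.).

N_a = Gd⁴/(8D³k) = (40.8×10³)(3.0⁴)/(8·15.1³·10) = 12 → N_a = 12
Actual rate k = Gd⁴/(8D³·12) = 9.9987 N/mm
Working load F = kδ = 9.9987·28 = 279.96 N
C = 15.1/3.0 = 5.0333; K_W = (4C−1)/(4C−4)+0.615/C = 1.3081
τ_max = K_W·8FD/(πd³) = 1.3081·398.71 = 521.56 MPa
τ_max ≤ 573 MPa → acceptable

(a) 12 coils; (b) YES, τ_max = 522 MPa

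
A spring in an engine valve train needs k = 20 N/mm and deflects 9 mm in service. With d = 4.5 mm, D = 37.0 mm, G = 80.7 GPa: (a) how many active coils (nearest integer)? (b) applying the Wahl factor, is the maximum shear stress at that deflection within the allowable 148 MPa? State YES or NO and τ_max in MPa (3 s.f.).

N_a = Gd⁴/(8D³k) = (80.7×10³)(4.5⁴)/(8·37.0³·20) = 4.083 → N_a = 4
Actual rate k = Gd⁴/(8D³·4) = 20.416 N/mm
Working load F = kδ = 20.416·9 = 183.74 N
C = 37.0/4.5 = 8.2222; K_W = (4C−1)/(4C−4)+0.615/C = 1.1786
τ_max = K_W·8FD/(πd³) = 1.1786·189.98 = 223.92 MPa
τ_max > 148 MPa → exceeds allowable

(a) 4 coils; (b) NO, τ_max = 224 MPa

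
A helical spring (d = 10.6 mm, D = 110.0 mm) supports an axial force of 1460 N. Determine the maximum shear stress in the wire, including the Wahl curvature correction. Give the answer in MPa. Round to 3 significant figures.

391 MPa

Spring index C = D/d = 110.0/10.6 = 10.3774
K_W = (4C−1)/(4C−4) + 0.615/C = 40.509/37.509 + 0.0593 = 1.1392
τ₀ = 8FD/(πd³) = 8·1460·110.0/(π·10.6³) = 1.2848e+06/3741.7 = 343.37 MPa
τ_max = K·τ₀ = 1.1392 × 343.37 = 391.19 MPa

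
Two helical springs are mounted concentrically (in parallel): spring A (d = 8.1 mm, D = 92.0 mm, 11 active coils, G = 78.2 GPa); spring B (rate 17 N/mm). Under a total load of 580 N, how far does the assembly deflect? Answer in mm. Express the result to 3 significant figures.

26.5 mm

k_A = Gd⁴/(8D³N_a) = (78.2×10³)(8.1⁴)/(8·92.0³·11) = 4.9125 N/mm
Parallel: k_eq = 4.9125 + 17 = 21.912 N/mm
δ = F/k_eq = 580/21.912 = 26.469 mm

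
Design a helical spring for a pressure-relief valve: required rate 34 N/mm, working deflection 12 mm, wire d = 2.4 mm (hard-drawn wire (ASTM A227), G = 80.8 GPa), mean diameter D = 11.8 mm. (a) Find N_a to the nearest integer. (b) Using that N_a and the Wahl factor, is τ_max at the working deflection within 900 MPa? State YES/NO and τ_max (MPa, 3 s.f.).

(a) 6 coils; (b) NO, τ_max = 1170 MPa

N_a = Gd⁴/(8D³k) = (80.8×10³)(2.4⁴)/(8·11.8³·34) = 5.998 → N_a = 6
Actual rate k = Gd⁴/(8D³·6) = 33.991 N/mm
Working load F = kδ = 33.991·12 = 407.9 N
C = 11.8/2.4 = 4.9167; K_W = (4C−1)/(4C−4)+0.615/C = 1.3166
τ_max = K_W·8FD/(πd³) = 1.3166·886.62 = 1167.3 MPa
τ_max > 900 MPa → exceeds allowable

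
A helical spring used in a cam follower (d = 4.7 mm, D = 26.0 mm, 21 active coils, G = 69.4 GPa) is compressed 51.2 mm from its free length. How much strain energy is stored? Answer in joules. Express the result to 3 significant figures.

15.0 J

k = Gd⁴/(8D³N_a) = (69.4×10³)(4.7⁴)/(8·26.0³·21) = 11.469 N/mm
U = ½kδ² = 0.5 × 11.469 × 51.2² = 15033 N·mm = 15.033 J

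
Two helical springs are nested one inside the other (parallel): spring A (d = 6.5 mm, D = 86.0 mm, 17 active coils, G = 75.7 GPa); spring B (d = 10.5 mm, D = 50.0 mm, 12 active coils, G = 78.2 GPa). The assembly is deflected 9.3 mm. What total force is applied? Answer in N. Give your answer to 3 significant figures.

751 N

k_A = Gd⁴/(8D³N_a) = (75.7×10³)(6.5⁴)/(8·86.0³·17) = 1.5621 N/mm
k_B = Gd⁴/(8D³N_a) = (78.2×10³)(10.5⁴)/(8·50.0³·12) = 79.21 N/mm
Parallel: k_eq = 1.5621 + 79.21 = 80.773 N/mm
F = k_eq·δ = 80.773·9.3 = 751.19 N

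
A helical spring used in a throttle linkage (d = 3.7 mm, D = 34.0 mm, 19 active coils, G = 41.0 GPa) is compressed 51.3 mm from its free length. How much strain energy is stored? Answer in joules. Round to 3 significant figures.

k = Gd⁴/(8D³N_a) = (41.0×10³)(3.7⁴)/(8·34.0³·19) = 1.2862 N/mm
U = ½kδ² = 0.5 × 1.2862 × 51.3² = 1692.4 N·mm = 1.6924 J

1.69 J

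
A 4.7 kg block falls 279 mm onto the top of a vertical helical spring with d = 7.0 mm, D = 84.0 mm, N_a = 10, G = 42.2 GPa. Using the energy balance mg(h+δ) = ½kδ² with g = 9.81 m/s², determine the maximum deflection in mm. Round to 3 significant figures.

k = Gd⁴/(8D³N_a) = (42.2×10³)(7.0⁴)/(8·84.0³·10) = 2.1369 N/mm
W = mg = 4.7 × 9.81 = 46.107 N
½kδ² − Wδ − Wh = 0 → δ = (W + √(W² + 2kWh))/k
δ = (46.107 + √(2125.9 + 54976.6))/2.1369 = (46.107 + 238.96)/2.1369 = 133.4 mm

133 mm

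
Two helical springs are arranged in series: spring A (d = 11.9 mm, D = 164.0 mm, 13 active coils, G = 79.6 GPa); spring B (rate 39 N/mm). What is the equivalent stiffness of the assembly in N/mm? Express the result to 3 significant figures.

3.19 N/mm

k_A = Gd⁴/(8D³N_a) = (79.6×10³)(11.9⁴)/(8·164.0³·13) = 3.4797 N/mm
Series: 1/k_eq = 1/3.4797 + 1/39 = 0.31303; k_eq = 3.1946 N/mm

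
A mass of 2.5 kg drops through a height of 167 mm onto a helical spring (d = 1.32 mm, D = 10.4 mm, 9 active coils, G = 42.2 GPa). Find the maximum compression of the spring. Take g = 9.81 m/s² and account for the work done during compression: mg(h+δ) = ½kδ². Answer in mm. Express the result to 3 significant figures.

k = Gd⁴/(8D³N_a) = (42.2×10³)(1.32⁴)/(8·10.4³·9) = 1.5819 N/mm
W = mg = 2.5 × 9.81 = 24.525 N
½kδ² − Wδ − Wh = 0 → δ = (W + √(W² + 2kWh))/k
δ = (24.525 + √(601.48 + 12957.8))/1.5819 = (24.525 + 116.44)/1.5819 = 89.115 mm

89.1 mm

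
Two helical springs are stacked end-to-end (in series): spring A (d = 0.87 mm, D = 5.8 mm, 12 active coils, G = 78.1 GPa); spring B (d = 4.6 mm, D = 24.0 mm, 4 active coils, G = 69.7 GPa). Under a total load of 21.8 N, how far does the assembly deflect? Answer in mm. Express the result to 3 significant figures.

9.44 mm

k_A = Gd⁴/(8D³N_a) = (78.1×10³)(0.87⁴)/(8·5.8³·12) = 2.3888 N/mm
k_B = Gd⁴/(8D³N_a) = (69.7×10³)(4.6⁴)/(8·24.0³·4) = 70.547 N/mm
Series: 1/k_eq = 1/2.3888 + 1/70.547 = 0.4328; k_eq = 2.3105 N/mm
δ = F/k_eq = 21.8/2.3105 = 9.4351 mm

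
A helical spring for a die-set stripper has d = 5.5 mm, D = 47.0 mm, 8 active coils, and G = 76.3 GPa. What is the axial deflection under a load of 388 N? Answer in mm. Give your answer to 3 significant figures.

k = Gd⁴/(8D³N_a) = (76.3×10³)(5.5⁴)/(8·47.0³·8) = 10.508 N/mm
δ = F/k = 388 / 10.508 = 36.926 mm

36.9 mm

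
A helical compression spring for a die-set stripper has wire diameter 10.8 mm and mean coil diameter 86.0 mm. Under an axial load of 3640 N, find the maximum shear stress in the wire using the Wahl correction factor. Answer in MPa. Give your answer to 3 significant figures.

Spring index C = D/d = 86.0/10.8 = 7.9630
K_W = (4C−1)/(4C−4) + 0.615/C = 30.852/27.852 + 0.0772 = 1.1849
τ₀ = 8FD/(πd³) = 8·3640·86.0/(π·10.8³) = 2.50432e+06/3957.5 = 632.8 MPa
τ_max = K·τ₀ = 1.1849 × 632.8 = 749.84 MPa

750 MPa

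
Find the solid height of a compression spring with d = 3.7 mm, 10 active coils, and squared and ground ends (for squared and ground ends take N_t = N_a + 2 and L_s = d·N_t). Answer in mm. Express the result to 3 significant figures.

squared and ground ends: N_t = N_a + 2 = 10 + 2 = 12
L_s = d·N_t = 3.7 × 12 = 44.4 mm

44.4 mm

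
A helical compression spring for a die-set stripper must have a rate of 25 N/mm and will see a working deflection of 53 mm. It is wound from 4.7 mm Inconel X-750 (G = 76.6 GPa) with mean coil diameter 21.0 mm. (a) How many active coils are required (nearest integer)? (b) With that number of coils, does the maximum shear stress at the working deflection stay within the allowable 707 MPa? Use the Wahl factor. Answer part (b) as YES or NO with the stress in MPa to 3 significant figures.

(a) 20 coils; (b) NO, τ_max = 932 MPa

N_a = Gd⁴/(8D³k) = (76.6×10³)(4.7⁴)/(8·21.0³·25) = 20.18 → N_a = 20
Actual rate k = Gd⁴/(8D³·20) = 25.226 N/mm
Working load F = kδ = 25.226·53 = 1337 N
C = 21.0/4.7 = 4.4681; K_W = (4C−1)/(4C−4)+0.615/C = 1.3539
τ_max = K_W·8FD/(πd³) = 1.3539·688.63 = 932.33 MPa
τ_max > 707 MPa → exceeds allowable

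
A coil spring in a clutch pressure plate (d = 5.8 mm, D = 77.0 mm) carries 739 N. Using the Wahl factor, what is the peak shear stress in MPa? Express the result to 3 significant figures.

Spring index C = D/d = 77.0/5.8 = 13.2759
K_W = (4C−1)/(4C−4) + 0.615/C = 52.103/49.103 + 0.0463 = 1.1074
τ₀ = 8FD/(πd³) = 8·739·77.0/(π·5.8³) = 455224/612.96 = 742.66 MPa
τ_max = K·τ₀ = 1.1074 × 742.66 = 822.44 MPa

822 MPa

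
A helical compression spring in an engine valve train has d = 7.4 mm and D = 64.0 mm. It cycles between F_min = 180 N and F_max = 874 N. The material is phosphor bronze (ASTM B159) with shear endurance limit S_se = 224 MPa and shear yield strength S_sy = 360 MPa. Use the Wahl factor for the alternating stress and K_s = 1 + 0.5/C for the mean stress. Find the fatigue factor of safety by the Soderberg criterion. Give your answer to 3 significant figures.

0.740

C = D/d = 64.0/7.4 = 8.6486; K_W = (4C−1)/(4C−4)+0.615/C = 1.1692; K_s = 1+0.5/C = 1.0578
F_a = (F_max−F_min)/2 = 347 N; F_m = (F_max+F_min)/2 = 527 N
τ_a = K_W·8F_aD/(πd³) = 1.1692 × 139.56 = 163.17 MPa
τ_m = K_s·8F_mD/(πd³) = 1.0578 × 211.95 = 224.2 MPa
Soderberg: 1/n_f = τ_a/S_se + τ_m/S_sy = 163.17/224 + 224.2/360 = 0.72842 + 0.62279 = 1.3512
n_f = 1/1.3512 = 0.7401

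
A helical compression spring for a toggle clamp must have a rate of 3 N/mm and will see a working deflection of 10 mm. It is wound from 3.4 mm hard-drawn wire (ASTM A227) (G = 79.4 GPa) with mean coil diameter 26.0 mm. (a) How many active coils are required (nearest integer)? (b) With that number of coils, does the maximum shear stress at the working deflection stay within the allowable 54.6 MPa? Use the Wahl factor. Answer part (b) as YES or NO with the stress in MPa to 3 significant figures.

N_a = Gd⁴/(8D³k) = (79.4×10³)(3.4⁴)/(8·26.0³·3) = 25.15 → N_a = 25
Actual rate k = Gd⁴/(8D³·25) = 3.0185 N/mm
Working load F = kδ = 3.0185·10 = 30.185 N
C = 26.0/3.4 = 7.6471; K_W = (4C−1)/(4C−4)+0.615/C = 1.1933
τ_max = K_W·8FD/(πd³) = 1.1933·50.847 = 60.673 MPa
τ_max > 54.6 MPa → exceeds allowable

(a) 25 coils; (b) NO, τ_max = 60.7 MPa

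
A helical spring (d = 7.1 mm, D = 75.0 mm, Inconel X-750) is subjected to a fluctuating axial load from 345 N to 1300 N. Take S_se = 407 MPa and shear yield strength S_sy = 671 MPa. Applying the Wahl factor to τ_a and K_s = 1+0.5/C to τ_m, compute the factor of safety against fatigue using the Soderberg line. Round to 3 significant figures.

0.716

C = D/d = 75.0/7.1 = 10.5634; K_W = (4C−1)/(4C−4)+0.615/C = 1.1366; K_s = 1+0.5/C = 1.0473
F_a = (F_max−F_min)/2 = 477.5 N; F_m = (F_max+F_min)/2 = 822.5 N
τ_a = K_W·8F_aD/(πd³) = 1.1366 × 254.8 = 289.62 MPa
τ_m = K_s·8F_mD/(πd³) = 1.0473 × 438.9 = 459.67 MPa
Soderberg: 1/n_f = τ_a/S_se + τ_m/S_sy = 289.62/407 + 459.67/671 = 0.71159 + 0.68505 = 1.3966
n_f = 1/1.3966 = 0.716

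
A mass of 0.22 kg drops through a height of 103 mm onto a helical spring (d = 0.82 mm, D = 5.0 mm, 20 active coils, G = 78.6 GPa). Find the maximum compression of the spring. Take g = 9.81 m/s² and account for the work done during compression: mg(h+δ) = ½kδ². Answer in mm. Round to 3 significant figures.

k = Gd⁴/(8D³N_a) = (78.6×10³)(0.82⁴)/(8·5.0³·20) = 1.7768 N/mm
W = mg = 0.22 × 9.81 = 2.1582 N
½kδ² − Wδ − Wh = 0 → δ = (W + √(W² + 2kWh))/k
δ = (2.1582 + √(4.6578 + 789.963))/1.7768 = (2.1582 + 28.189)/1.7768 = 17.079 mm

17.1 mm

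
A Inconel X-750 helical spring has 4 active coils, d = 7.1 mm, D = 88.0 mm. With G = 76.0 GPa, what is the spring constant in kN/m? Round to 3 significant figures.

k = Gd⁴/(8D³N_a) = (76.0×10³ × 7.1⁴) / (8 × 88.0³ × 4)
  = 1.93129e+08 / 2.18071e+07 = 8.8562 N/mm

8.86 kN/m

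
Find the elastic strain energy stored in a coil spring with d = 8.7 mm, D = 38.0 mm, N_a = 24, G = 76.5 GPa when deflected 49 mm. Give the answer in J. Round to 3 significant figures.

49.9 J

k = Gd⁴/(8D³N_a) = (76.5×10³)(8.7⁴)/(8·38.0³·24) = 41.599 N/mm
U = ½kδ² = 0.5 × 41.599 × 49² = 49940 N·mm = 49.94 J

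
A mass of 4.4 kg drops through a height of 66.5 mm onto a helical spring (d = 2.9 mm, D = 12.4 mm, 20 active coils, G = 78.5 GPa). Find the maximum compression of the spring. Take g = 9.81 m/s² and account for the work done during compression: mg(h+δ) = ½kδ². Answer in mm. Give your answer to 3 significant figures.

20.3 mm

k = Gd⁴/(8D³N_a) = (78.5×10³)(2.9⁴)/(8·12.4³·20) = 18.2 N/mm
W = mg = 4.4 × 9.81 = 43.164 N
½kδ² − Wδ − Wh = 0 → δ = (W + √(W² + 2kWh))/k
δ = (43.164 + √(1863.1 + 104484))/18.2 = (43.164 + 326.11)/18.2 = 20.289 mm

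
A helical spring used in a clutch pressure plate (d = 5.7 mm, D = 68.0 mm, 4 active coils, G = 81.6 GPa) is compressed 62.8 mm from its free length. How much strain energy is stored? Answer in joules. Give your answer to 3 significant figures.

16.9 J

k = Gd⁴/(8D³N_a) = (81.6×10³)(5.7⁴)/(8·68.0³·4) = 8.5608 N/mm
U = ½kδ² = 0.5 × 8.5608 × 62.8² = 16881 N·mm = 16.881 J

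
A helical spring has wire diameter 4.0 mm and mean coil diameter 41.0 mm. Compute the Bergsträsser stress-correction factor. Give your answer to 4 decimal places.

1.1316

C = D/d = 41.0/4.0 = 10.2500
K_B = (4C+2)/(4C−3) = 43.000/38.000 = 1.1316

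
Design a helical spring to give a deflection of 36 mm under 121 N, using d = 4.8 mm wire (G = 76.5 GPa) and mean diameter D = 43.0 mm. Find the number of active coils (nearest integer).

Required rate k = F/δ = 121/36 = 3.3611 N/mm
N_a = Gd⁴/(8D³k) = (76.5×10³ × 4.8⁴)/(8 × 43.0³ × 3.3611)
    = 4.06094e+07 / 2.13785e+06 = 19 → 19 coils

19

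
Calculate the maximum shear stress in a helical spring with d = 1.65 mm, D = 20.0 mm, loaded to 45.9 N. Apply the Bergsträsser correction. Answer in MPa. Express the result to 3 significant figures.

Spring index C = D/d = 20.0/1.65 = 12.1212
K_B = (4C+2)/(4C−3) = 50.485/45.485 = 1.1099
τ₀ = 8FD/(πd³) = 8·45.9·20.0/(π·1.65³) = 7344/14.112 = 520.39 MPa
τ_max = K·τ₀ = 1.1099 × 520.39 = 577.6 MPa

578 MPa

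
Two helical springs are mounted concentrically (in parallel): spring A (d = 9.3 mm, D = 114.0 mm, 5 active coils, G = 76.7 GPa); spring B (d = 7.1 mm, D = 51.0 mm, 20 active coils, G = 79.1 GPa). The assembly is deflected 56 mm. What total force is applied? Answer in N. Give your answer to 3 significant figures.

1070 N

k_A = Gd⁴/(8D³N_a) = (76.7×10³)(9.3⁴)/(8·114.0³·5) = 9.6817 N/mm
k_B = Gd⁴/(8D³N_a) = (79.1×10³)(7.1⁴)/(8·51.0³·20) = 9.4706 N/mm
Parallel: k_eq = 9.6817 + 9.4706 = 19.152 N/mm
F = k_eq·δ = 19.152·56 = 1072.5 N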